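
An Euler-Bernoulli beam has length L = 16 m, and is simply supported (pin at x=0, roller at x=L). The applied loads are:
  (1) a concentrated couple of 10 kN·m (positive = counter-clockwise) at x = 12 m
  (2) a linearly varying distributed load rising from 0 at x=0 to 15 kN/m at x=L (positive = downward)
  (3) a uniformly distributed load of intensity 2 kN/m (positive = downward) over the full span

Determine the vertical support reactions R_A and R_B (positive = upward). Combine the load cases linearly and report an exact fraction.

Load 1 — applied couple M₀=10 kN·m at a=12 m (b=L-a=4):
  R_A = M₀/L = 10/16 = 5/8 kN
  R_B = -M₀/L = -10/16 = -5/8 kN
Load 2 — triangular load w₀=15 kN/m (0→w₀ over full span):
  R_A = w₀L/6 = 15·16/6 = 40 kN
  R_B = w₀L/3 = 15·16/3 = 80 kN
Load 3 — uniform load w=2 kN/m over full span:
  R_A = wL/2 = 2·16/2 = 16 kN
  R_B = wL/2 = 2·16/2 = 16 kN
Superposition: R_A = 453/8 kN, R_B = 763/8 kN

R_A = 453/8 kN, R_B = 763/8 kN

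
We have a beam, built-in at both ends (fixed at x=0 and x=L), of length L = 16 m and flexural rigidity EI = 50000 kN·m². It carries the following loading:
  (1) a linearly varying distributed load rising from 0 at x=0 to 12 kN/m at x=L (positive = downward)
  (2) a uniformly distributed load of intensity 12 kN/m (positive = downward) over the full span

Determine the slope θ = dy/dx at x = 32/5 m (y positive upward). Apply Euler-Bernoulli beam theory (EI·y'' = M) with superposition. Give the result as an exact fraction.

Load 1 — triangular load w₀=12 kN/m (0→w₀ over full span):
  θ_1 = -w₀(2x(L-x)(L-2x)(x+2L)+x²(L-x)²)/(120LEI) = -12·(2·(32/5)·(16-(32/5))·(16-2·(32/5))·((32/5)+2·16)+(32/5)²·(16-(32/5))²)/(120·16·50000) = -4608/1953125 rad
Load 2 — uniform load w=12 kN/m over full span:
  θ_2 = -wx(L-x)(L-2x)/(12EI) = -12·(32/5)·(16-(32/5))·(16-2·(32/5))/(12·50000) = -1536/390625 rad
Superposition: θ = Σ θ_i = -12288/1953125 rad ≈ -0.006291 rad

θ(32/5) = -12288/1953125 rad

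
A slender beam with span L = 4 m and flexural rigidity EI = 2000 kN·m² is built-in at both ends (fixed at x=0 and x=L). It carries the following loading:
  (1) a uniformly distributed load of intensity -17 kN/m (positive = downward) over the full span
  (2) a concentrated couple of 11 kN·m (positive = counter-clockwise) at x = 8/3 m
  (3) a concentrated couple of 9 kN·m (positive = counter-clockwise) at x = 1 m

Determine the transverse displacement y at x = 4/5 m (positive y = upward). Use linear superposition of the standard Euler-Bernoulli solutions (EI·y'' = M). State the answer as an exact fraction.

y(4/5) = 51049/22500000 m

Load 1 — uniform load w=-17 kN/m over full span:
  y_1 = -wx²(L-x)²/(24EI) = -(-17)·(4/5)²·(4-(4/5))²/(24·2000) = 544/234375 m
Load 2 — applied couple M₀=11 kN·m at a=8/3 m (b=L-a=4/3):
  y_2 = (R_Ax³/6 - M_Ax²/2)/EI  [x≤a] with R_A=11/3, M_A=11/3 = ((11/3)·(4/5)³/6 - (11/3)·(4/5)²/2)/2000 = -121/281250 m
Load 3 — applied couple M₀=9 kN·m at a=1 m (b=L-a=3):
  y_3 = (R_Ax³/6 - M_Ax²/2)/EI  [x≤a] with R_A=81/32, M_A=-27/16 = ((81/32)·(4/5)³/6 - (-27/16)·(4/5)²/2)/2000 = 189/500000 m
Superposition: y = Σ y_i = 51049/22500000 m ≈ 0.002269 m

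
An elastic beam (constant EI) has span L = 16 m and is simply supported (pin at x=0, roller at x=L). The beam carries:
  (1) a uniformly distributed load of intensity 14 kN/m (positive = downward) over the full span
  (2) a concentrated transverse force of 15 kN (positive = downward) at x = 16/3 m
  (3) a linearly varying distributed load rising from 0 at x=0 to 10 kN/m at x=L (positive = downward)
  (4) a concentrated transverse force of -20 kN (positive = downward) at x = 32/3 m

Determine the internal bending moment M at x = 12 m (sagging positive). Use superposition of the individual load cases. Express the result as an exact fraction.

M(12) = 1328/3 kN·m

Load 1 — uniform load w=14 kN/m over full span:
  M_1 = wx(L-x)/2 = 14·12·(16-12)/2 = 336 kN·m
Load 2 — point force P=15 kN at a=16/3 m (b=L-a=32/3):
  M_2 = Pa(L-x)/L  [x>a] = 15·(16/3)·(16-12)/16 = 20 kN·m
Load 3 — triangular load w₀=10 kN/m (0→w₀ over full span):
  M_3 = w₀Lx/6 - w₀x³/(6L) = 10·16·12/6 - 10·12³/(6·16) = 140 kN·m
Load 4 — point force P=-20 kN at a=32/3 m (b=L-a=16/3):
  M_4 = Pa(L-x)/L  [x>a] = (-20)·(32/3)·(16-12)/16 = -160/3 kN·m
Superposition: M = Σ M_i = 1328/3 kN·m ≈ 442.666667 kN·m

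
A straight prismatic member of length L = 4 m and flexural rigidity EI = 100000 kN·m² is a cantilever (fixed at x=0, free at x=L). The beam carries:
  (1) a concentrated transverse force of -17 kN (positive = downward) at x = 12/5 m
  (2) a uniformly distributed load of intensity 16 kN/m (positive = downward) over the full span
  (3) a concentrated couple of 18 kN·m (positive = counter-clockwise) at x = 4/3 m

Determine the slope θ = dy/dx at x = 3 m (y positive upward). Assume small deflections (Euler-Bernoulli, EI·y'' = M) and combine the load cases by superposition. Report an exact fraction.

Load 1 — point force P=-17 kN at a=12/5 m (b=L-a=8/5):
  θ_1 = -Pa²/(2EI)  [x>a] = -(-17)·(12/5)²/(2·100000) = 153/312500 rad
Load 2 — uniform load w=16 kN/m over full span:
  θ_2 = -wx(x²-3Lx+3L²)/(6EI) = -16·3·(3²-3·4·3+3·4²)/(6·100000) = -21/12500 rad
Load 3 — applied couple M₀=18 kN·m at a=4/3 m (b=L-a=8/3):
  θ_3 = M₀a/EI  [x>a] = 18·(4/3)/100000 = 3/12500 rad
Superposition: θ = Σ θ_i = -297/312500 rad ≈ -0.000950 rad

θ(3) = -297/312500 rad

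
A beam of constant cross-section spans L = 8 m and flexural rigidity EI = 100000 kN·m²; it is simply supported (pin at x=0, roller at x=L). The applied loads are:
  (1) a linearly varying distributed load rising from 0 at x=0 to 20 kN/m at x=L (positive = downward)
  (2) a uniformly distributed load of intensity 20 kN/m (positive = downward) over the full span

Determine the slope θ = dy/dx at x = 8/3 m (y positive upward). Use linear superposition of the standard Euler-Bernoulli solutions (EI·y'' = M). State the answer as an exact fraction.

Load 1 — triangular load w₀=20 kN/m (0→w₀ over full span):
  θ_1 = -w₀(7L⁴-30L²x²+15x⁴)/(360LEI) = -20·(7·8⁴-30·8²·(8/3)²+15·(8/3)⁴)/(360·8·100000) = -832/759375 rad
Load 2 — uniform load w=20 kN/m over full span:
  θ_2 = -w(L³-6Lx²+4x³)/(24EI) = -20·(8³-6·8·(8/3)²+4·(8/3)³)/(24·100000) = -104/50625 rad
Superposition: θ = Σ θ_i = -2392/759375 rad ≈ -0.003150 rad

θ(8/3) = -2392/759375 rad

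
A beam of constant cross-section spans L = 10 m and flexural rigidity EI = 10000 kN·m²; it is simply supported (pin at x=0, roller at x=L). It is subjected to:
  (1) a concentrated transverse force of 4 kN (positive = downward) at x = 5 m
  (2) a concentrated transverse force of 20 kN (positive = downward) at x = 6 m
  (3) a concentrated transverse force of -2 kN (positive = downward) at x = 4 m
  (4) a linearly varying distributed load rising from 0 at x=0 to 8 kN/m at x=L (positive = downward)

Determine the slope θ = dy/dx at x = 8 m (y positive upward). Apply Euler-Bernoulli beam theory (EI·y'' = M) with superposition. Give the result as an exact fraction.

θ(8) = 11249/450000 rad

Load 1 — point force P=4 kN at a=5 m (b=L-a=5):
  θ_1 = -Pa(2L²-6Lx+3x²+a²)/(6LEI)  [x>a] = -4·5·(2·10²-6·10·8+3·8²+5²)/(6·10·10000) = 21/10000 rad
Load 2 — point force P=20 kN at a=6 m (b=L-a=4):
  θ_2 = -Pa(2L²-6Lx+3x²+a²)/(6LEI)  [x>a] = -20·6·(2·10²-6·10·8+3·8²+6²)/(6·10·10000) = 13/1250 rad
Load 3 — point force P=-2 kN at a=4 m (b=L-a=6):
  θ_3 = -Pa(2L²-6Lx+3x²+a²)/(6LEI)  [x>a] = -(-2)·4·(2·10²-6·10·8+3·8²+4²)/(6·10·10000) = -3/3125 rad
Load 4 — triangular load w₀=8 kN/m (0→w₀ over full span):
  θ_4 = -w₀(7L⁴-30L²x²+15x⁴)/(360LEI) = -8·(7·10⁴-30·10²·8²+15·8⁴)/(360·10·10000) = 757/56250 rad
Superposition: θ = Σ θ_i = 11249/450000 rad ≈ 0.024998 rad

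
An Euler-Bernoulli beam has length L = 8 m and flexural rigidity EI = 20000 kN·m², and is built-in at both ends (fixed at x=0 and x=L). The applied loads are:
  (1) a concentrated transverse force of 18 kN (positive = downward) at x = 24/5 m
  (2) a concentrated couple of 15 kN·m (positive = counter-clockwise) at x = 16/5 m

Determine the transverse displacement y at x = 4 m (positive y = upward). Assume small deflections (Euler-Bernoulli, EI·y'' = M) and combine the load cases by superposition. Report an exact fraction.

y(4) = -261/156250 m

Load 1 — point force P=18 kN at a=24/5 m (b=L-a=16/5):
  y_1 = -Pb²x²(3aL-(3a+b)x)/(6L³EI)  [x≤a] = -18·(16/5)²·4²·(3·(24/5)·8-(3·(24/5)+(16/5))·4)/(6·8³·20000) = -168/78125 m
Load 2 — applied couple M₀=15 kN·m at a=16/5 m (b=L-a=24/5):
  y_2 = (R_Ax³/6 - M_Ax²/2 - M₀(x-a)²/2)/EI  [x>a] with R_A=27/10, M_A=9/5 = ((27/10)·4³/6 - (9/5)·4²/2 - 15·(4-(16/5))²/2)/20000 = 3/6250 m
Superposition: y = Σ y_i = -261/156250 m ≈ -0.001670 m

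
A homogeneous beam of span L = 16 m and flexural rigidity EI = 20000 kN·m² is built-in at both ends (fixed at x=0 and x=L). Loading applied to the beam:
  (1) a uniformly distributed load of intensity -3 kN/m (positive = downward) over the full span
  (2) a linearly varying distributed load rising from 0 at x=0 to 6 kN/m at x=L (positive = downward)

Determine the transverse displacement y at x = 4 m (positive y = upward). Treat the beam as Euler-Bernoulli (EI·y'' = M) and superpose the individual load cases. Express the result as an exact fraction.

y(4) = 9/6250 m

Load 1 — uniform load w=-3 kN/m over full span:
  y_1 = -wx²(L-x)²/(24EI) = -(-3)·4²·(16-4)²/(24·20000) = 9/625 m
Load 2 — triangular load w₀=6 kN/m (0→w₀ over full span):
  y_2 = -w₀x²(L-x)²(x+2L)/(120LEI) = -6·4²·(16-4)²·(4+2·16)/(120·16·20000) = -81/6250 m
Superposition: y = Σ y_i = 9/6250 m ≈ 0.001440 m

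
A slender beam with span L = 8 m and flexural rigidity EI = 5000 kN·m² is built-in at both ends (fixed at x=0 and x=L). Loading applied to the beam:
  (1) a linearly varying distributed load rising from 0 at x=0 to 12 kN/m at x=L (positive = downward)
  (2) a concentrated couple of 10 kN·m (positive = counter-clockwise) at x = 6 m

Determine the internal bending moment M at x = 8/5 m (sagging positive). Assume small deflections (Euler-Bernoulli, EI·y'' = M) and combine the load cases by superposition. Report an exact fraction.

M(8/5) = -4459/1000 kN·m

Load 1 — triangular load w₀=12 kN/m (0→w₀ over full span):
  M_1 = 3w₀Lx/20 - w₀L²/30 - w₀x³/(6L) = 3·12·8·(8/5)/20 - 12·8²/30 - 12·(8/5)³/(6·8) = -448/125 kN·m
Load 2 — applied couple M₀=10 kN·m at a=6 m (b=L-a=2):
  M_2 = R_Ax - M_A  [x≤a] with R_A=45/32, M_A=25/8 = (45/32)·(8/5) - (25/8) = -7/8 kN·m
Superposition: M = Σ M_i = -4459/1000 kN·m ≈ -4.459000 kN·m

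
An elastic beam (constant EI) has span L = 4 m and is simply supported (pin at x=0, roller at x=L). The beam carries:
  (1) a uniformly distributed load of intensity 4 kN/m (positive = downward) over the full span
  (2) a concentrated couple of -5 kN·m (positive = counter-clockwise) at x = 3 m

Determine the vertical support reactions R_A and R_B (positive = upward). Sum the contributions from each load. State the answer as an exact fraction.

Load 1 — uniform load w=4 kN/m over full span:
  R_A = wL/2 = 4·4/2 = 8 kN
  R_B = wL/2 = 4·4/2 = 8 kN
Load 2 — applied couple M₀=-5 kN·m at a=3 m (b=L-a=1):
  R_A = M₀/L = (-5)/4 = -5/4 kN
  R_B = -M₀/L = -(-5)/4 = 5/4 kN
Superposition: R_A = 27/4 kN, R_B = 37/4 kN

R_A = 27/4 kN, R_B = 37/4 kN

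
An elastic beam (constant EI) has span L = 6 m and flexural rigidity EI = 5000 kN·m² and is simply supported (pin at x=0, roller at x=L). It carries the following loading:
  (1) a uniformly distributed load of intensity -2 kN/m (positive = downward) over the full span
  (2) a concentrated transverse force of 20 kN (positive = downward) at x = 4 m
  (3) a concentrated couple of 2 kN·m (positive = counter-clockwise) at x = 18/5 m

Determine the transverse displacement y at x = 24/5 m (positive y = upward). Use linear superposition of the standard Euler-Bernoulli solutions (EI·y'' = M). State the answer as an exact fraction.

Load 1 — uniform load w=-2 kN/m over full span:
  y_1 = -wx(L³-2Lx²+x³)/(24EI) = -(-2)·(24/5)·(6³-2·6·(24/5)²+(24/5)³)/(24·5000) = 1566/390625 m
Load 2 — point force P=20 kN at a=4 m (b=L-a=2):
  y_2 = -Pa(L-x)(2Lx-a²-x²)/(6LEI)  [x>a] = -20·4·(6-(24/5))·(2·6·(24/5)-4²-(24/5)²)/(6·6·5000) = -464/46875 m
Load 3 — applied couple M₀=2 kN·m at a=18/5 m (b=L-a=12/5):
  y_3 = (M₀x³/(6L)-M₀(x-a)²/2+C₁x)/EI  [x>a] with C₁=M₀(3b²-L²)/(6L)=-26/25 = (2·(24/5)³/(6·6)-2·((24/5)-(18/5))²/2+(-26/25)·(24/5))/5000 = -9/156250 m
Superposition: y = Σ y_i = -13939/2343750 m ≈ -0.005947 m

y(24/5) = -13939/2343750 m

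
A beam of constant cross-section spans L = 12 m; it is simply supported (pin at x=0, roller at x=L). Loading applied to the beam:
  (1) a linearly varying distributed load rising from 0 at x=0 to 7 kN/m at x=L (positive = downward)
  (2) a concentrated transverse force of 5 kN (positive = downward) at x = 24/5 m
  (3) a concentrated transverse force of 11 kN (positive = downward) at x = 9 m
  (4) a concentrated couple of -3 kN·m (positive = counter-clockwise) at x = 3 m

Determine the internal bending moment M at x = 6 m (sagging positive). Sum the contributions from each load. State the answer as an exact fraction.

Load 1 — triangular load w₀=7 kN/m (0→w₀ over full span):
  M_1 = w₀Lx/6 - w₀x³/(6L) = 7·12·6/6 - 7·6³/(6·12) = 63 kN·m
Load 2 — point force P=5 kN at a=24/5 m (b=L-a=36/5):
  M_2 = Pa(L-x)/L  [x>a] = 5·(24/5)·(12-6)/12 = 12 kN·m
Load 3 — point force P=11 kN at a=9 m (b=L-a=3):
  M_3 = Pbx/L  [x≤a] = 11·3·6/12 = 33/2 kN·m
Load 4 — applied couple M₀=-3 kN·m at a=3 m (b=L-a=9):
  M_4 = M₀x/L - M₀  [x>a] = (-3)·6/12 - (-3) = 3/2 kN·m
Superposition: M = Σ M_i = 93 kN·m ≈ 93.000000 kN·m

M(6) = 93 kN·m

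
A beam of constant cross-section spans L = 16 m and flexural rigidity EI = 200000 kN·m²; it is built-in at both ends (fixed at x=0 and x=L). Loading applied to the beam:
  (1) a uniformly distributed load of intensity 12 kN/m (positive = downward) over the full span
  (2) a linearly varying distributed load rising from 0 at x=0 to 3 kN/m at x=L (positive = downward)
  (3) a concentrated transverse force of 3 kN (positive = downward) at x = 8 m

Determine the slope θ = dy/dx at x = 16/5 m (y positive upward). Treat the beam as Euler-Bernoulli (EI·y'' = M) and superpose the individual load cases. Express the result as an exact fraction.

θ(16/5) = -8801/3906250 rad

Load 1 — uniform load w=12 kN/m over full span:
  θ_1 = -wx(L-x)(L-2x)/(12EI) = -12·(16/5)·(16-(16/5))·(16-2·(16/5))/(12·200000) = -768/390625 rad
Load 2 — triangular load w₀=3 kN/m (0→w₀ over full span):
  θ_2 = -w₀(2x(L-x)(L-2x)(x+2L)+x²(L-x)²)/(120LEI) = -3·(2·(16/5)·(16-(16/5))·(16-2·(16/5))·((16/5)+2·16)+(16/5)²·(16-(16/5))²)/(120·16·200000) = -448/1953125 rad
Load 3 — point force P=3 kN at a=8 m (b=L-a=8):
  θ_3 = -Pb²x(2aL-(3a+b)x)/(2L³EI)  [x≤a] = -3·8²·(16/5)·(2·8·16-(3·8+8)·(16/5))/(2·16³·200000) = -9/156250 rad
Superposition: θ = Σ θ_i = -8801/3906250 rad ≈ -0.002253 rad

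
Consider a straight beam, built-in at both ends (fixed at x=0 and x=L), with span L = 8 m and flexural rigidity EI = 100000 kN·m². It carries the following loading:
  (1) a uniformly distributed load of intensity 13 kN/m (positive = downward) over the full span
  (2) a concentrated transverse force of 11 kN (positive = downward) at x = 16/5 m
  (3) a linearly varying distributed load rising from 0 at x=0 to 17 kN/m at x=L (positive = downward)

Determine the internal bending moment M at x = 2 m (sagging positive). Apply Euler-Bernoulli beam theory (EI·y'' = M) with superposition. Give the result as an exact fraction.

M(2) = 8963/750 kN·m

Load 1 — uniform load w=13 kN/m over full span:
  M_1 = wLx/2 - wL²/12 - wx²/2 = 13·8·2/2 - 13·8²/12 - 13·2²/2 = 26/3 kN·m
Load 2 — point force P=11 kN at a=16/5 m (b=L-a=24/5):
  M_2 = Pb²(3a+b)x/L³ - Pab²/L²  [x≤a] = 11·(24/5)²·(3·(16/5)+(24/5))·2/8³ - 11·(16/5)·(24/5)²/8² = 198/125 kN·m
Load 3 — triangular load w₀=17 kN/m (0→w₀ over full span):
  M_3 = 3w₀Lx/20 - w₀L²/30 - w₀x³/(6L) = 3·17·8·2/20 - 17·8²/30 - 17·2³/(6·8) = 17/10 kN·m
Superposition: M = Σ M_i = 8963/750 kN·m ≈ 11.950667 kN·m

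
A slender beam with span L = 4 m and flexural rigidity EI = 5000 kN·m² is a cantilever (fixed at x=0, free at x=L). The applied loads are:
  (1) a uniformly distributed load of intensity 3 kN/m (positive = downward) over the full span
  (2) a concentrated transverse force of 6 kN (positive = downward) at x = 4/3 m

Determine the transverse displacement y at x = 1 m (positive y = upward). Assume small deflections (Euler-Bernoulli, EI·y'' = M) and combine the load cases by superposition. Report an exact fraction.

Load 1 — uniform load w=3 kN/m over full span:
  y_1 = -wx²(x²-4Lx+6L²)/(24EI) = -3·1²·(1²-4·4·1+6·4²)/(24·5000) = -81/40000 m
Load 2 — point force P=6 kN at a=4/3 m (b=L-a=8/3):
  y_2 = -Px²(3a-x)/(6EI)  [x≤a] = -6·1²·(3·(4/3)-1)/(6·5000) = -3/5000 m
Superposition: y = Σ y_i = -21/8000 m ≈ -0.002625 m

y(1) = -21/8000 m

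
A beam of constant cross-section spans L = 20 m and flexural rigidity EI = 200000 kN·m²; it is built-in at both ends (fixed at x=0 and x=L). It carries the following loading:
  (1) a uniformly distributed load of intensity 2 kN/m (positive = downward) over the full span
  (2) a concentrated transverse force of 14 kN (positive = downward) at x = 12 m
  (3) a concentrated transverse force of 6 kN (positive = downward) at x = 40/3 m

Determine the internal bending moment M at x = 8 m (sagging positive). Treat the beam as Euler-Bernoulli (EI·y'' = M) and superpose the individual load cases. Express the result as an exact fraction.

M(8) = 51112/1125 kN·m

Load 1 — uniform load w=2 kN/m over full span:
  M_1 = wLx/2 - wL²/12 - wx²/2 = 2·20·8/2 - 2·20²/12 - 2·8²/2 = 88/3 kN·m
Load 2 — point force P=14 kN at a=12 m (b=L-a=8):
  M_2 = Pb²(3a+b)x/L³ - Pab²/L²  [x≤a] = 14·8²·(3·12+8)·8/20³ - 14·12·8²/20² = 1568/125 kN·m
Load 3 — point force P=6 kN at a=40/3 m (b=L-a=20/3):
  M_3 = Pb²(3a+b)x/L³ - Pab²/L²  [x≤a] = 6·(20/3)²·(3·(40/3)+(20/3))·8/20³ - 6·(40/3)·(20/3)²/20² = 32/9 kN·m
Superposition: M = Σ M_i = 51112/1125 kN·m ≈ 45.432889 kN·m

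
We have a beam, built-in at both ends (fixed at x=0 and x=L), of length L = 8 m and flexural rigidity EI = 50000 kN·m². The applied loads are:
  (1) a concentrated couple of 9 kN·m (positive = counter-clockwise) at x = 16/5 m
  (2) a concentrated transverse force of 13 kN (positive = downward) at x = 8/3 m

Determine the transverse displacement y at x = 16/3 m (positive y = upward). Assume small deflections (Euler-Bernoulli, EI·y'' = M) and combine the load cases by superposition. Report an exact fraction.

y(16/3) = -39704/170859375 m

Load 1 — applied couple M₀=9 kN·m at a=16/5 m (b=L-a=24/5):
  y_1 = (R_Ax³/6 - M_Ax²/2 - M₀(x-a)²/2)/EI  [x>a] with R_A=81/50, M_A=27/25 = ((81/50)·(16/3)³/6 - (27/25)·(16/3)²/2 - 9·((16/3)-(16/5))²/2)/50000 = 8/78125 m
Load 2 — point force P=13 kN at a=8/3 m (b=L-a=16/3):
  y_2 = -Pa²(L-x)²(3bL-(3b+a)(L-x))/(6L³EI)  [x>a] = -13·(8/3)²·(8-(16/3))²·(3·(16/3)·8-(3·(16/3)+(8/3))·(8-(16/3)))/(6·8³·50000) = -2288/6834375 m
Superposition: y = Σ y_i = -39704/170859375 m ≈ -0.000232 m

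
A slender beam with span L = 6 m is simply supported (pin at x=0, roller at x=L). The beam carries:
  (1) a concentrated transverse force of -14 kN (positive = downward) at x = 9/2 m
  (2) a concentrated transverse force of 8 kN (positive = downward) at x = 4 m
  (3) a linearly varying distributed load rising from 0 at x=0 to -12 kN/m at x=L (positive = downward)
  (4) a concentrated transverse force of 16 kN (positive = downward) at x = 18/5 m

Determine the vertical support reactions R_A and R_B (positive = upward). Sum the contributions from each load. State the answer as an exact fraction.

Load 1 — point force P=-14 kN at a=9/2 m (b=L-a=3/2):
  R_A = Pb/L = (-14)·(3/2)/6 = -7/2 kN
  R_B = Pa/L = (-14)·(9/2)/6 = -21/2 kN
Load 2 — point force P=8 kN at a=4 m (b=L-a=2):
  R_A = Pb/L = 8·2/6 = 8/3 kN
  R_B = Pa/L = 8·4/6 = 16/3 kN
Load 3 — triangular load w₀=-12 kN/m (0→w₀ over full span):
  R_A = w₀L/6 = (-12)·6/6 = -12 kN
  R_B = w₀L/3 = (-12)·6/3 = -24 kN
Load 4 — point force P=16 kN at a=18/5 m (b=L-a=12/5):
  R_A = Pb/L = 16·(12/5)/6 = 32/5 kN
  R_B = Pa/L = 16·(18/5)/6 = 48/5 kN
Superposition: R_A = -193/30 kN, R_B = -587/30 kN

R_A = -193/30 kN, R_B = -587/30 kN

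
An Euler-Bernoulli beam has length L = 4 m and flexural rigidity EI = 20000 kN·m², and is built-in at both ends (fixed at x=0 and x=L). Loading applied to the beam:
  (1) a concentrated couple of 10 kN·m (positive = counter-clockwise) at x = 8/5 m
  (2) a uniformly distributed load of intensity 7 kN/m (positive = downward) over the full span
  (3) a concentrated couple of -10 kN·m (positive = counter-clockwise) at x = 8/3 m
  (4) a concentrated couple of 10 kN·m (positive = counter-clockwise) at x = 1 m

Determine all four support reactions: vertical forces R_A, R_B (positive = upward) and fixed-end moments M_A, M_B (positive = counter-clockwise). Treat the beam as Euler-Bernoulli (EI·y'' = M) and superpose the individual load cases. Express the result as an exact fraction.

R_A = 4099/240 kN, M_A = 213/40 kN·m, R_B = 2621/240 kN, M_B = -361/120 kN·m

Load 1 — applied couple M₀=10 kN·m at a=8/5 m (b=L-a=12/5):
  R_A = 6M₀ab/L³ = 6·10·(8/5)·(12/5)/4³ = 18/5 kN
  M_A = M₀b(2a-b)/L² = 10·(12/5)·(2·(8/5)-(12/5))/4² = 6/5 kN·m
  R_B = -6M₀ab/L³ = -6·10·(8/5)·(12/5)/4³ = -18/5 kN
  M_B = M₀a(2b-a)/L² = 10·(8/5)·(2·(12/5)-(8/5))/4² = 16/5 kN·m
Load 2 — uniform load w=7 kN/m over full span:
  R_A = wL/2 = 7·4/2 = 14 kN
  M_A = wL²/12 = 7·4²/12 = 28/3 kN·m
  R_B = wL/2 = 7·4/2 = 14 kN
  M_B = -wL²/12 = -7·4²/12 = -28/3 kN·m
Load 3 — applied couple M₀=-10 kN·m at a=8/3 m (b=L-a=4/3):
  R_A = 6M₀ab/L³ = 6·(-10)·(8/3)·(4/3)/4³ = -10/3 kN
  M_A = M₀b(2a-b)/L² = (-10)·(4/3)·(2·(8/3)-(4/3))/4² = -10/3 kN·m
  R_B = -6M₀ab/L³ = -6·(-10)·(8/3)·(4/3)/4³ = 10/3 kN
  M_B = M₀a(2b-a)/L² = (-10)·(8/3)·(2·(4/3)-(8/3))/4² = 0 kN·m
Load 4 — applied couple M₀=10 kN·m at a=1 m (b=L-a=3):
  R_A = 6M₀ab/L³ = 6·10·1·3/4³ = 45/16 kN
  M_A = M₀b(2a-b)/L² = 10·3·(2·1-3)/4² = -15/8 kN·m
  R_B = -6M₀ab/L³ = -6·10·1·3/4³ = -45/16 kN
  M_B = M₀a(2b-a)/L² = 10·1·(2·3-1)/4² = 25/8 kN·m
Superposition: R_A = 4099/240 kN, M_A = 213/40 kN·m, R_B = 2621/240 kN, M_B = -361/120 kN·m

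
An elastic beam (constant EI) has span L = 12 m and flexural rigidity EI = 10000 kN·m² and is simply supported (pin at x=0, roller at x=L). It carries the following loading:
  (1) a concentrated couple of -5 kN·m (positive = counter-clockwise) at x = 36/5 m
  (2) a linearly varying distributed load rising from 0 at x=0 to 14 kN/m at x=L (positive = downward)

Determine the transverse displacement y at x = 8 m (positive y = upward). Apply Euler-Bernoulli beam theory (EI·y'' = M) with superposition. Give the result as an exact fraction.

Load 1 — applied couple M₀=-5 kN·m at a=36/5 m (b=L-a=24/5):
  y_1 = (M₀x³/(6L)-M₀(x-a)²/2+C₁x)/EI  [x>a] with C₁=M₀(3b²-L²)/(6L)=26/5 = ((-5)·8³/(6·12)-(-5)·(8-(36/5))²/2+(26/5)·8)/10000 = 43/56250 m
Load 2 — triangular load w₀=14 kN/m (0→w₀ over full span):
  y_2 = -w₀x(7L⁴-10L²x²+3x⁴)/(360LEI) = -14·8·(7·12⁴-10·12²·8²+3·8⁴)/(360·12·10000) = -952/5625 m
Superposition: y = Σ y_i = -1053/6250 m ≈ -0.168480 m

y(8) = -1053/6250 m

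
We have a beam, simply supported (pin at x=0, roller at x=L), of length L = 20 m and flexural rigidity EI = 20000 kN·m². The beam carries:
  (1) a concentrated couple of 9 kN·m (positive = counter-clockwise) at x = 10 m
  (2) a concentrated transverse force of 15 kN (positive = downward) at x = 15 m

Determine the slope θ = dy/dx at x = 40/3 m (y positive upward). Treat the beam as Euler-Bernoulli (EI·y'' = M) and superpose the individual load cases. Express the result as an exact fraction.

θ(40/3) = 487/96000 rad

Load 1 — applied couple M₀=9 kN·m at a=10 m (b=L-a=10):
  θ_1 = (M₀x²/(2L)-M₀(x-a)+C₁)/EI  [x>a] with C₁=M₀(3b²-L²)/(6L)=-15/2 = (9·(40/3)²/(2·20)-9·((40/3)-10)+(-15/2))/20000 = 1/8000 rad
Load 2 — point force P=15 kN at a=15 m (b=L-a=5):
  θ_2 = -Pb(L²-b²-3x²)/(6LEI)  [x≤a] = -15·5·(20²-5²-3·(40/3)²)/(6·20·20000) = 19/3840 rad
Superposition: θ = Σ θ_i = 487/96000 rad ≈ 0.005073 rad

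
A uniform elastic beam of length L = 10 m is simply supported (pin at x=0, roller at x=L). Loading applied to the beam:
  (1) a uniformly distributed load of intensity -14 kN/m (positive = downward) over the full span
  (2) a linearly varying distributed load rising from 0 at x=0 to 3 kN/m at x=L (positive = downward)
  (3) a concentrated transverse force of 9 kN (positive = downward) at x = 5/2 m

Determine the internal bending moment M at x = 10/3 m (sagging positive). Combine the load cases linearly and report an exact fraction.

M(10/3) = -3395/27 kN·m

Load 1 — uniform load w=-14 kN/m over full span:
  M_1 = wx(L-x)/2 = (-14)·(10/3)·(10-(10/3))/2 = -1400/9 kN·m
Load 2 — triangular load w₀=3 kN/m (0→w₀ over full span):
  M_2 = w₀Lx/6 - w₀x³/(6L) = 3·10·(10/3)/6 - 3·(10/3)³/(6·10) = 400/27 kN·m
Load 3 — point force P=9 kN at a=5/2 m (b=L-a=15/2):
  M_3 = Pa(L-x)/L  [x>a] = 9·(5/2)·(10-(10/3))/10 = 15 kN·m
Superposition: M = Σ M_i = -3395/27 kN·m ≈ -125.740741 kN·m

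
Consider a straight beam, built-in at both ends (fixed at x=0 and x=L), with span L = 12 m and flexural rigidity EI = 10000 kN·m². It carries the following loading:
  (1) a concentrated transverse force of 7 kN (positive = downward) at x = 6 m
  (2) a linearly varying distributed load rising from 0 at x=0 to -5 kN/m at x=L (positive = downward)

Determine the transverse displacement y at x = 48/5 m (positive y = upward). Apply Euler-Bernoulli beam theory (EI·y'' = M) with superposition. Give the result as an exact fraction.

y(48/5) = 31059/7812500 m

Load 1 — point force P=7 kN at a=6 m (b=L-a=6):
  y_1 = -Pa²(L-x)²(3bL-(3b+a)(L-x))/(6L³EI)  [x>a] = -7·6²·(12-(48/5))²·(3·6·12-(3·6+6)·(12-(48/5)))/(6·12³·10000) = -693/312500 m
Load 2 — triangular load w₀=-5 kN/m (0→w₀ over full span):
  y_2 = -w₀x²(L-x)²(x+2L)/(120LEI) = -(-5)·(48/5)²·(12-(48/5))²·((48/5)+2·12)/(120·12·10000) = 12096/1953125 m
Superposition: y = Σ y_i = 31059/7812500 m ≈ 0.003976 m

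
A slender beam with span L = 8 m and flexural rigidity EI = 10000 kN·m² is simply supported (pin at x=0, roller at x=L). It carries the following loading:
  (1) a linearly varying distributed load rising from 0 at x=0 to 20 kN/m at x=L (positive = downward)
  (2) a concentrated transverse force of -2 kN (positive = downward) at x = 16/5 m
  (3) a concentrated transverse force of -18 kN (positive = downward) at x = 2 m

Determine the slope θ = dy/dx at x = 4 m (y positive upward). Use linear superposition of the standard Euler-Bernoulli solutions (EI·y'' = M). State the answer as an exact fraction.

Load 1 — triangular load w₀=20 kN/m (0→w₀ over full span):
  θ_1 = -w₀(7L⁴-30L²x²+15x⁴)/(360LEI) = -20·(7·8⁴-30·8²·4²+15·4⁴)/(360·8·10000) = -7/5625 rad
Load 2 — point force P=-2 kN at a=16/5 m (b=L-a=24/5):
  θ_2 = -Pa(2L²-6Lx+3x²+a²)/(6LEI)  [x>a] = -(-2)·(16/5)·(2·8²-6·8·4+3·4²+(16/5)²)/(6·8·10000) = -6/78125 rad
Load 3 — point force P=-18 kN at a=2 m (b=L-a=6):
  θ_3 = -Pa(2L²-6Lx+3x²+a²)/(6LEI)  [x>a] = -(-18)·2·(2·8²-6·8·4+3·4²+2²)/(6·8·10000) = -9/10000 rad
Superposition: θ = Σ θ_i = -24989/11250000 rad ≈ -0.002221 rad

θ(4) = -24989/11250000 rad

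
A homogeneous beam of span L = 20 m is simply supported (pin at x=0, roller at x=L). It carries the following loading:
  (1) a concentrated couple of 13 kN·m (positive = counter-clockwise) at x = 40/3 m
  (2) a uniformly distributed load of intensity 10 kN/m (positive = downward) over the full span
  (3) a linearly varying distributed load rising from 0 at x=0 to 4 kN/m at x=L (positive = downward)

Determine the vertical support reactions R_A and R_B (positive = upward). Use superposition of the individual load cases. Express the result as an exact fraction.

Load 1 — applied couple M₀=13 kN·m at a=40/3 m (b=L-a=20/3):
  R_A = M₀/L = 13/20 kN
  R_B = -M₀/L = -13/20 kN
Load 2 — uniform load w=10 kN/m over full span:
  R_A = wL/2 = 10·20/2 = 100 kN
  R_B = wL/2 = 10·20/2 = 100 kN
Load 3 — triangular load w₀=4 kN/m (0→w₀ over full span):
  R_A = w₀L/6 = 4·20/6 = 40/3 kN
  R_B = w₀L/3 = 4·20/3 = 80/3 kN
Superposition: R_A = 6839/60 kN, R_B = 7561/60 kN

R_A = 6839/60 kN, R_B = 7561/60 kN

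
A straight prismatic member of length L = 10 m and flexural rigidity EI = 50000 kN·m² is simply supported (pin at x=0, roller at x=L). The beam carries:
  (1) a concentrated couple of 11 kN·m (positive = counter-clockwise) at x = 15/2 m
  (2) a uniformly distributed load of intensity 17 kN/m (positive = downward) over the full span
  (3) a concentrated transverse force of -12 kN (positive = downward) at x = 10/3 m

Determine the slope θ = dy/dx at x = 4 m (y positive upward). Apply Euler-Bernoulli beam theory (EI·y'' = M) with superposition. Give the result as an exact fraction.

Load 1 — applied couple M₀=11 kN·m at a=15/2 m (b=L-a=5/2):
  θ_1 = (M₀x²/(2L)+C₁)/EI  [x≤a] with C₁=M₀(3b²-L²)/(6L)=-715/48 = (11·4²/(2·10)+(-715/48))/50000 = -1463/12000000 rad
Load 2 — uniform load w=17 kN/m over full span:
  θ_2 = -w(L³-6Lx²+4x³)/(24EI) = -17·(10³-6·10·4²+4·4³)/(24·50000) = -629/150000 rad
Load 3 — point force P=-12 kN at a=10/3 m (b=L-a=20/3):
  θ_3 = -Pa(2L²-6Lx+3x²+a²)/(6LEI)  [x>a] = -(-12)·(10/3)·(2·10²-6·10·4+3·4²+(10/3)²)/(6·10·50000) = 43/168750 rad
Superposition: θ = Σ θ_i = -438527/108000000 rad ≈ -0.004060 rad

θ(4) = -438527/108000000 rad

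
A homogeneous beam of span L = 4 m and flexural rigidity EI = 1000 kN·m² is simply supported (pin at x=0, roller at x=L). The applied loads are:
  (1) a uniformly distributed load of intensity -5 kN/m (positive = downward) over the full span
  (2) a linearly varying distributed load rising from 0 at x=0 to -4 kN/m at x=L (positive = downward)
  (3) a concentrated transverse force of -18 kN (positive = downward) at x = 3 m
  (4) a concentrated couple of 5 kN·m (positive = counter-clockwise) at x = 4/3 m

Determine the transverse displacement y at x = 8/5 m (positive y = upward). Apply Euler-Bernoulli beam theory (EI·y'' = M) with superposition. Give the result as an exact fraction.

Load 1 — uniform load w=-5 kN/m over full span:
  y_1 = -wx(L³-2Lx²+x³)/(24EI) = -(-5)·(8/5)·(4³-2·4·(8/5)²+(8/5)³)/(24·1000) = 248/15625 m
Load 2 — triangular load w₀=-4 kN/m (0→w₀ over full span):
  y_2 = -w₀x(7L⁴-10L²x²+3x⁴)/(360LEI) = -(-4)·(8/5)·(7·4⁴-10·4²·(8/5)²+3·(8/5)⁴)/(360·4·1000) = 36512/5859375 m
Load 3 — point force P=-18 kN at a=3 m (b=L-a=1):
  y_3 = -Pbx(L²-b²-x²)/(6LEI)  [x≤a] = -(-18)·1·(8/5)·(4²-1²-(8/5)²)/(6·4·1000) = 933/62500 m
Load 4 — applied couple M₀=5 kN·m at a=4/3 m (b=L-a=8/3):
  y_4 = (M₀x³/(6L)-M₀(x-a)²/2+C₁x)/EI  [x>a] with C₁=M₀(3b²-L²)/(6L)=10/9 = (5·(8/5)³/(6·4)-5·((8/5)-(4/3))²/2+(10/9)·(8/5))/1000 = 23/9375 m
Superposition: y = Σ y_i = 925423/23437500 m ≈ 0.039485 m

y(8/5) = 925423/23437500 m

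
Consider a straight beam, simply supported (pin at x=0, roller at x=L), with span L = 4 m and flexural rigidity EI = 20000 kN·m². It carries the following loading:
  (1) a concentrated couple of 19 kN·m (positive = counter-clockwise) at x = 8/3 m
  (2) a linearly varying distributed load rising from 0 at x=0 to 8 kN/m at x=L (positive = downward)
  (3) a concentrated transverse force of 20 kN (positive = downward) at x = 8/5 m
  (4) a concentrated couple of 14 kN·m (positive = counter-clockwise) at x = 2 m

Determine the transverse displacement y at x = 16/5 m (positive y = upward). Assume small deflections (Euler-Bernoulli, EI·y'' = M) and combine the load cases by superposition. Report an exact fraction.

Load 1 — applied couple M₀=19 kN·m at a=8/3 m (b=L-a=4/3):
  y_1 = (M₀x³/(6L)-M₀(x-a)²/2+C₁x)/EI  [x>a] with C₁=M₀(3b²-L²)/(6L)=-76/9 = (19·(16/5)³/(6·4)-19·((16/5)-(8/3))²/2+(-76/9)·(16/5))/20000 = -133/703125 m
Load 2 — triangular load w₀=8 kN/m (0→w₀ over full span):
  y_2 = -w₀x(7L⁴-10L²x²+3x⁴)/(360LEI) = -8·(16/5)·(7·4⁴-10·4²·(16/5)²+3·(16/5)⁴)/(360·4·20000) = -4064/9765625 m
Load 3 — point force P=20 kN at a=8/5 m (b=L-a=12/5):
  y_3 = -Pa(L-x)(2Lx-a²-x²)/(6LEI)  [x>a] = -20·(8/5)·(4-(16/5))·(2·4·(16/5)-(8/5)²-(16/5)²)/(6·4·20000) = -32/46875 m
Load 4 — applied couple M₀=14 kN·m at a=2 m (b=L-a=2):
  y_4 = (M₀x³/(6L)-M₀(x-a)²/2+C₁x)/EI  [x>a] with C₁=M₀(3b²-L²)/(6L)=-7/3 = (14·(16/5)³/(6·4)-14·((16/5)-2)²/2+(-7/3)·(16/5))/20000 = 49/625000 m
Superposition: y = Σ y_i = -850483/703125000 m ≈ -0.001210 m

y(16/5) = -850483/703125000 m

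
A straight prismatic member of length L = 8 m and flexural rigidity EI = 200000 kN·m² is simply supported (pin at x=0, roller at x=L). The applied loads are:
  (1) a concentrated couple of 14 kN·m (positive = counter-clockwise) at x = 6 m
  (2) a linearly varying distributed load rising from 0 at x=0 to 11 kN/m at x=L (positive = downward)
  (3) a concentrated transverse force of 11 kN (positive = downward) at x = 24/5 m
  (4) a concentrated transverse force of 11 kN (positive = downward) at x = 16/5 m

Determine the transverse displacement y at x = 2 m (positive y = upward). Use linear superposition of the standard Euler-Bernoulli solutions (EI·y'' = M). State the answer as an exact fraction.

Load 1 — applied couple M₀=14 kN·m at a=6 m (b=L-a=2):
  y_1 = (M₀x³/(6L)+C₁x)/EI  [x≤a] with C₁=M₀(3b²-L²)/(6L)=-91/6 = (14·2³/(6·8)+(-91/6)·2)/200000 = -7/50000 m
Load 2 — triangular load w₀=11 kN/m (0→w₀ over full span):
  y_2 = -w₀x(7L⁴-10L²x²+3x⁴)/(360LEI) = -11·2·(7·8⁴-10·8²·2²+3·2⁴)/(360·8·200000) = -1199/1200000 m
Load 3 — point force P=11 kN at a=24/5 m (b=L-a=16/5):
  y_3 = -Pbx(L²-b²-x²)/(6LEI)  [x≤a] = -11·(16/5)·2·(8²-(16/5)²-2²)/(6·8·200000) = -3421/9375000 m
Load 4 — point force P=11 kN at a=16/5 m (b=L-a=24/5):
  y_4 = -Pbx(L²-b²-x²)/(6LEI)  [x≤a] = -11·(24/5)·2·(8²-(24/5)²-2²)/(6·8·200000) = -2541/6250000 m
Superposition: y = Σ y_i = -57319/30000000 m ≈ -0.001911 m

y(2) = -57319/30000000 m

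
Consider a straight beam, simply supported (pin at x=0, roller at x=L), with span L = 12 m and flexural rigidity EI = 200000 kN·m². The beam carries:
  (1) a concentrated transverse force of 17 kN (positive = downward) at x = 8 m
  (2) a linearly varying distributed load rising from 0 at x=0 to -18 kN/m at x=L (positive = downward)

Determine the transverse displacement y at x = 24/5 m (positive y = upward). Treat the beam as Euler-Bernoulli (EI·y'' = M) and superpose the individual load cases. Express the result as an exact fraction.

y(24/5) = 1315078/146484375 m

Load 1 — point force P=17 kN at a=8 m (b=L-a=4):
  y_1 = -Pbx(L²-b²-x²)/(6LEI)  [x≤a] = -17·4·(24/5)·(12²-4²-(24/5)²)/(6·12·200000) = -2788/1171875 m
Load 2 — triangular load w₀=-18 kN/m (0→w₀ over full span):
  y_2 = -w₀x(7L⁴-10L²x²+3x⁴)/(360LEI) = -(-18)·(24/5)·(7·12⁴-10·12²·(24/5)²+3·(24/5)⁴)/(360·12·200000) = 554526/48828125 m
Superposition: y = Σ y_i = 1315078/146484375 m ≈ 0.008978 m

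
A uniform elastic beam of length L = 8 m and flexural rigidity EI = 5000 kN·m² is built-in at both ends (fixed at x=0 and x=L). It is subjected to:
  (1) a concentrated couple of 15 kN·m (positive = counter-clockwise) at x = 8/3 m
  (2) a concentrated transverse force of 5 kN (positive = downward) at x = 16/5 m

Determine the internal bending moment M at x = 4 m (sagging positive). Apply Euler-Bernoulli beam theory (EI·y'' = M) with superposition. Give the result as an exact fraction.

M(4) = -9/5 kN·m

Load 1 — applied couple M₀=15 kN·m at a=8/3 m (b=L-a=16/3):
  M_1 = R_Ax - M_A - M₀  [x>a] with R_A=5/2, M_A=0 = (5/2)·4 - 0 - 15 = -5 kN·m
Load 2 — point force P=5 kN at a=16/5 m (b=L-a=24/5):
  M_2 = Pa²(a+3b)(L-x)/L³ - Pa²b/L²  [x>a] = 5·(16/5)²·((16/5)+3·(24/5))·(8-4)/8³ - 5·(16/5)²·(24/5)/8² = 16/5 kN·m
Superposition: M = Σ M_i = -9/5 kN·m ≈ -1.800000 kN·m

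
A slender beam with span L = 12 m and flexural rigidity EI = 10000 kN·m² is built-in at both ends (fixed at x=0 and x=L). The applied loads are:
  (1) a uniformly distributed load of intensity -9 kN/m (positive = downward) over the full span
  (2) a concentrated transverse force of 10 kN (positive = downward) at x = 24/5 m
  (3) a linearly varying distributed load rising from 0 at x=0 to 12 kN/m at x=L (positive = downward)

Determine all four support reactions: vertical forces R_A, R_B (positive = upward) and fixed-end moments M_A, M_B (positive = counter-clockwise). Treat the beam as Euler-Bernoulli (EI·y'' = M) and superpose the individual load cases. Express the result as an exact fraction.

R_A = -648/25 kN, M_A = -828/25 kN·m, R_B = -2/25 kN, M_B = 252/25 kN·m

Load 1 — uniform load w=-9 kN/m over full span:
  R_A = wL/2 = (-9)·12/2 = -54 kN
  M_A = wL²/12 = (-9)·12²/12 = -108 kN·m
  R_B = wL/2 = (-9)·12/2 = -54 kN
  M_B = -wL²/12 = -(-9)·12²/12 = 108 kN·m
Load 2 — point force P=10 kN at a=24/5 m (b=L-a=36/5):
  R_A = Pb²(3a+b)/L³ = 10·(36/5)²·(3·(24/5)+(36/5))/12³ = 162/25 kN
  M_A = Pab²/L² = 10·(24/5)·(36/5)²/12² = 432/25 kN·m
  R_B = Pa²(a+3b)/L³ = 10·(24/5)²·((24/5)+3·(36/5))/12³ = 88/25 kN
  M_B = -Pa²b/L² = -10·(24/5)²·(36/5)/12² = -288/25 kN·m
Load 3 — triangular load w₀=12 kN/m (0→w₀ over full span):
  R_A = 3w₀L/20 = 3·12·12/20 = 108/5 kN
  M_A = w₀L²/30 = 12·12²/30 = 288/5 kN·m
  R_B = 7w₀L/20 = 7·12·12/20 = 252/5 kN
  M_B = -w₀L²/20 = -12·12²/20 = -432/5 kN·m
Superposition: R_A = -648/25 kN, M_A = -828/25 kN·m, R_B = -2/25 kN, M_B = 252/25 kN·m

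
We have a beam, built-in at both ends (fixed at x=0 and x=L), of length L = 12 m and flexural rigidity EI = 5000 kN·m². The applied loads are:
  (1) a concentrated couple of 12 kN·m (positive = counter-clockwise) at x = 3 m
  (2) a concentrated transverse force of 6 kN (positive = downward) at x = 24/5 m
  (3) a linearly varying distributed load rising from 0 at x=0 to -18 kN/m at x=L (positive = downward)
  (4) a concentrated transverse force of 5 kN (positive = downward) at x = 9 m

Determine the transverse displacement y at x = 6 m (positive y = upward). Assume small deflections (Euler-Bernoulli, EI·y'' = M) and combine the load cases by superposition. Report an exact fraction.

y(6) = 110529/1250000 m

Load 1 — applied couple M₀=12 kN·m at a=3 m (b=L-a=9):
  y_1 = (R_Ax³/6 - M_Ax²/2 - M₀(x-a)²/2)/EI  [x>a] with R_A=9/8, M_A=-9/4 = ((9/8)·6³/6 - (-9/4)·6²/2 - 12·(6-3)²/2)/5000 = 27/5000 m
Load 2 — point force P=6 kN at a=24/5 m (b=L-a=36/5):
  y_2 = -Pa²(L-x)²(3bL-(3b+a)(L-x))/(6L³EI)  [x>a] = -6·(24/5)²·(12-6)²·(3·(36/5)·12-(3·(36/5)+(24/5))·(12-6))/(6·12³·5000) = -756/78125 m
Load 3 — triangular load w₀=-18 kN/m (0→w₀ over full span):
  y_3 = -w₀x²(L-x)²(x+2L)/(120LEI) = -(-18)·6²·(12-6)²·(6+2·12)/(120·12·5000) = 243/2500 m
Load 4 — point force P=5 kN at a=9 m (b=L-a=3):
  y_4 = -Pb²x²(3aL-(3a+b)x)/(6L³EI)  [x≤a] = -5·3²·6²·(3·9·12-(3·9+3)·6)/(6·12³·5000) = -9/2000 m
Superposition: y = Σ y_i = 110529/1250000 m ≈ 0.088423 m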